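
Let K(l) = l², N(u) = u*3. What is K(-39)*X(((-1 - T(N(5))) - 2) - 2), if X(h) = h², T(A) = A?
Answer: 608400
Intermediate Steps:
N(u) = 3*u
K(-39)*X(((-1 - T(N(5))) - 2) - 2) = (-39)²*(((-1 - 3*5) - 2) - 2)² = 1521*(((-1 - 1*15) - 2) - 2)² = 1521*(((-1 - 15) - 2) - 2)² = 1521*((-16 - 2) - 2)² = 1521*(-18 - 2)² = 1521*(-20)² = 1521*400 = 608400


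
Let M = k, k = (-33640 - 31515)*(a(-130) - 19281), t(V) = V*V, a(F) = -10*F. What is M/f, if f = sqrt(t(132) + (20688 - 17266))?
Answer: 1171552055*sqrt(20846)/20846 ≈ 8.1143e+6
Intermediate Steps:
t(V) = V**2
k = 1171552055 (k = (-33640 - 31515)*(-10*(-130) - 19281) = -65155*(1300 - 19281) = -65155*(-17981) = 1171552055)
M = 1171552055
f = sqrt(20846) (f = sqrt(132**2 + (20688 - 17266)) = sqrt(17424 + 3422) = sqrt(20846) ≈ 144.38)
M/f = 1171552055/(sqrt(20846)) = 1171552055*(sqrt(20846)/20846) = 1171552055*sqrt(20846)/20846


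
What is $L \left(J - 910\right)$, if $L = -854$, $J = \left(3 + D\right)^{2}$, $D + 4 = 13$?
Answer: $654164$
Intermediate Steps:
$D = 9$ ($D = -4 + 13 = 9$)
$J = 144$ ($J = \left(3 + 9\right)^{2} = 12^{2} = 144$)
$L \left(J - 910\right) = - 854 \left(144 - 910\right) = \left(-854\right) \left(-766\right) = 654164$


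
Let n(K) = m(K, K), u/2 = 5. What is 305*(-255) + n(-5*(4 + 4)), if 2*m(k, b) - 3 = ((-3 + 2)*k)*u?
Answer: -155147/2 ≈ -77574.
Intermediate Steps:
u = 10 (u = 2*5 = 10)
m(k, b) = 3/2 - 5*k (m(k, b) = 3/2 + (((-3 + 2)*k)*10)/2 = 3/2 + (-k*10)/2 = 3/2 + (-10*k)/2 = 3/2 - 5*k)
n(K) = 3/2 - 5*K
305*(-255) + n(-5*(4 + 4)) = 305*(-255) + (3/2 - (-25)*(4 + 4)) = -77775 + (3/2 - (-25)*8) = -77775 + (3/2 - 5*(-40)) = -77775 + (3/2 + 200) = -77775 + 403/2 = -155147/2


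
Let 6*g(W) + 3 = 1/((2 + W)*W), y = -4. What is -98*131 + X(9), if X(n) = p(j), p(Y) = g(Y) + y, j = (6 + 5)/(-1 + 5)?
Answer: -16104479/1254 ≈ -12842.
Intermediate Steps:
g(W) = -½ + 1/(6*W*(2 + W)) (g(W) = -½ + 1/(6*(((2 + W)*W))) = -½ + 1/(6*((W*(2 + W)))) = -½ + (1/(W*(2 + W)))/6 = -½ + 1/(6*W*(2 + W)))
j = 11/4 ≈ 2.7500
p(Y) = -4 + (⅙ - Y - Y²/2)/(Y*(2 + Y)) (p(Y) = (⅙ - Y - Y²/2)/(Y*(2 + Y)) - 4 = -4 + (⅙ - Y - Y²/2)/(Y*(2 + Y)))
X(n) = -5627/1254 (X(n) = (1 - 54*11/4 - 27*(11/4)²)/(6*(11/4)*(2 + 11/4)) = (⅙)*(4/11)*(1 - 297/2 - 27*121/16)/(19/4) = (⅙)*(4/11)*(4/19)*(1 - 297/2 - 3267/16) = (⅙)*(4/11)*(4/19)*(-5627/16) = -5627/1254)
-98*131 + X(9) = -98*131 - 5627/1254 = -12838 - 5627/1254 = -16104479/1254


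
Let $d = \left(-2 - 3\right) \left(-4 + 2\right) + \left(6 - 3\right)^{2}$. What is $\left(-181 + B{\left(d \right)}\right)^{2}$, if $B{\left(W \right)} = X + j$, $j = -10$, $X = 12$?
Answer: $32041$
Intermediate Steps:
$d = 19$ ($d = \left(-5\right) \left(-2\right) + 3^{2} = 10 + 9 = 19$)
$B{\left(W \right)} = 2$ ($B{\left(W \right)} = 12 - 10 = 2$)
$\left(-181 + B{\left(d \right)}\right)^{2} = \left(-181 + 2\right)^{2} = \left(-179\right)^{2} = 32041$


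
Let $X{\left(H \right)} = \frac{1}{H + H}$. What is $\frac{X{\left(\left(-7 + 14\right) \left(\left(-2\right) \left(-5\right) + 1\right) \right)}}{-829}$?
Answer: $- \frac{1}{127666} \approx -7.8329 \cdot 10^{-6}$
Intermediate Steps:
$X{\left(H \right)} = \frac{1}{2 H}$
$\frac{X{\left(\left(-7 + 14\right) \left(\left(-2\right) \left(-5\right) + 1\right) \right)}}{-829} = \frac{\frac{1}{2} \frac{1}{\left(-7 + 14\right) \left(\left(-2\right) \left(-5\right) + 1\right)}}{-829} = \frac{1}{2 \cdot 7 \left(10 + 1\right)} \left(- \frac{1}{829}\right) = \frac{1}{2 \cdot 7 \cdot 11} \left(- \frac{1}{829}\right) = \frac{1}{2 \cdot 77} \left(- \frac{1}{829}\right) = \frac{1}{2} \cdot \frac{1}{77} \left(- \frac{1}{829}\right) = \frac{1}{154} \left(- \frac{1}{829}\right) = - \frac{1}{127666}$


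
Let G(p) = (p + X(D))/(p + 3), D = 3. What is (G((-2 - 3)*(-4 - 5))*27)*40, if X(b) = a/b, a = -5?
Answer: 975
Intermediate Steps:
X(b) = -5/b
G(p) = (-5/3 + p)/(3 + p) (G(p) = (p - 5/3)/(p + 3) = (p - 5*⅓)/(3 + p) = (p - 5/3)/(3 + p) = (-5/3 + p)/(3 + p))
(G((-2 - 3)*(-4 - 5))*27)*40 = (((-5/3 + (-2 - 3)*(-4 - 5))/(3 + (-2 - 3)*(-4 - 5)))*27)*40 = (((-5/3 - 5*(-9))/(3 - 5*(-9)))*27)*40 = (((-5/3 + 45)/(3 + 45))*27)*40 = (((130/3)/48)*27)*40 = (((1/48)*(130/3))*27)*40 = ((65/72)*27)*40 = (195/8)*40 = 975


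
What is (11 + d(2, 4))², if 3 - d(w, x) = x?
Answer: 100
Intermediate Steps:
d(w, x) = 3 - x
(11 + d(2, 4))² = (11 + (3 - 1*4))² = (11 + (3 - 4))² = (11 - 1)² = 10² = 100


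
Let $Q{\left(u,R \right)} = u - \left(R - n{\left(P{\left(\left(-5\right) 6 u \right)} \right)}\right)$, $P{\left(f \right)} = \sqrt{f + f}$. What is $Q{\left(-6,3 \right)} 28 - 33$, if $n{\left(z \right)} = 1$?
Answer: $-257$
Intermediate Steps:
$P{\left(f \right)} = \sqrt{2} \sqrt{f}$ ($P{\left(f \right)} = \sqrt{2 f} = \sqrt{2} \sqrt{f}$)
$Q{\left(u,R \right)} = 1 + u - R$ ($Q{\left(u,R \right)} = u - \left(-1 + R\right) = 1 + u - R$)
$Q{\left(-6,3 \right)} 28 - 33 = \left(1 - 6 - 3\right) 28 - 33 = \left(-8\right) 28 - 33 = -224 - 33 = -257$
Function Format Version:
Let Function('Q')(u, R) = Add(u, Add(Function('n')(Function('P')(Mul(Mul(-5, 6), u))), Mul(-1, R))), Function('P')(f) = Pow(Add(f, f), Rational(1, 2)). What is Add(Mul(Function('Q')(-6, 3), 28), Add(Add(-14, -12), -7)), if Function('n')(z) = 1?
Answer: -257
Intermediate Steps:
Function('P')(f) = Mul(Pow(2, Rational(1, 2)), Pow(f, Rational(1, 2))) (Function('P')(f) = Pow(Mul(2, f), Rational(1, 2)) = Mul(Pow(2, Rational(1, 2)), Pow(f, Rational(1, 2))))
Function('Q')(u, R) = Add(1, u, Mul(-1, R)) (Function('Q')(u, R) = Add(u, Add(1, Mul(-1, R))) = Add(1, u, Mul(-1, R)))
Add(Mul(Function('Q')(-6, 3), 28), Add(Add(-14, -12), -7)) = Add(Mul(Add(1, -6, Mul(-1, 3)), 28), Add(Add(-14, -12), -7)) = Add(Mul(Add(1, -6, -3), 28), Add(-26, -7)) = Add(Mul(-8, 28), -33) = Add(-224, -33) = -257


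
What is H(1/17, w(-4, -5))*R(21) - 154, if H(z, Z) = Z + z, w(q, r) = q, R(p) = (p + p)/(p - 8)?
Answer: -36848/221 ≈ -166.73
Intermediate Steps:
R(p) = 2*p/(-8 + p) (R(p) = (2*p)/(-8 + p) = 2*p/(-8 + p))
H(1/17, w(-4, -5))*R(21) - 154 = (-4 + 1/17)*(2*21/(-8 + 21)) - 154 = (-4 + 1/17)*(2*21/13) - 154 = -134*21/(17*13) - 154 = -67/17*42/13 - 154 = -2814/221 - 154 = -36848/221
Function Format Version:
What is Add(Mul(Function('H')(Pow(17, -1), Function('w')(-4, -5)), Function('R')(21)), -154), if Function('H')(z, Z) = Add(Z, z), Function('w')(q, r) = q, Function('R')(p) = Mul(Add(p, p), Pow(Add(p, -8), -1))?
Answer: Rational(-36848, 221) ≈ -166.73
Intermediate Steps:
Function('R')(p) = Mul(2, p, Pow(Add(-8, p), -1)) (Function('R')(p) = Mul(Mul(2, p), Pow(Add(-8, p), -1)) = Mul(2, p, Pow(Add(-8, p), -1)))
Add(Mul(Function('H')(Pow(17, -1), Function('w')(-4, -5)), Function('R')(21)), -154) = Add(Mul(Add(-4, Pow(17, -1)), Mul(2, 21, Pow(Add(-8, 21), -1))), -154) = Add(Mul(Add(-4, Rational(1, 17)), Mul(2, 21, Pow(13, -1))), -154) = Add(Mul(Rational(-67, 17), Mul(2, 21, Rational(1, 13))), -154) = Add(Mul(Rational(-67, 17), Rational(42, 13)), -154) = Add(Rational(-2814, 221), -154) = Rational(-36848, 221)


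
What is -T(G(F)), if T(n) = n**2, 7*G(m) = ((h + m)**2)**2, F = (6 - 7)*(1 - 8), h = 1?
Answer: -16777216/49 ≈ -3.4239e+5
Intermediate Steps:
F = 7 (F = -1*(-7) = 7)
G(m) = (1 + m)**4/7 (G(m) = ((1 + m)**2)**2/7 = (1 + m)**4/7)
-T(G(F)) = -((1 + 7)**4/7)**2 = -((1/7)*8**4)**2 = -((1/7)*4096)**2 = -(4096/7)**2 = -1*16777216/49 = -16777216/49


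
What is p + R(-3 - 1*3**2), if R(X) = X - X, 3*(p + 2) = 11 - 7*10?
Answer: -65/3 ≈ -21.667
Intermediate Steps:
p = -65/3 (p = -2 + (11 - 7*10)/3 = -2 + (11 - 70)/3 = -2 + (1/3)*(-59) = -2 - 59/3 = -65/3 ≈ -21.667)
R(X) = 0
p + R(-3 - 1*3**2) = -65/3 + 0 = -65/3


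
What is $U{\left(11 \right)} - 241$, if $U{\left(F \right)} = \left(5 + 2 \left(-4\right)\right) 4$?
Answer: $-253$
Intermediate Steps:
$U{\left(F \right)} = -12$ ($U{\left(F \right)} = \left(5 - 8\right) 4 = \left(-3\right) 4 = -12$)
$U{\left(11 \right)} - 241 = -12 - 241 = -253$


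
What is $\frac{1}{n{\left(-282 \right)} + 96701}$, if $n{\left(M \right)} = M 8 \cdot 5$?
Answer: $\frac{1}{85421} \approx 1.1707 \cdot 10^{-5}$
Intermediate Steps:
$n{\left(M \right)} = 40 M$ ($n{\left(M \right)} = 8 M 5 = 40 M$)
$\frac{1}{n{\left(-282 \right)} + 96701} = \frac{1}{40 \left(-282\right) + 96701} = \frac{1}{-11280 + 96701} = \frac{1}{85421}$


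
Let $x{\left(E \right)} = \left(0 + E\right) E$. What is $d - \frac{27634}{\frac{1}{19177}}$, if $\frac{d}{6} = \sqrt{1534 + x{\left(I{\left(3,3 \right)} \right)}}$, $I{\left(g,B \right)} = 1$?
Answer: $-529937218 + 6 \sqrt{1535} \approx -5.2994 \cdot 10^{8}$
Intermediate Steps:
$x{\left(E \right)} = E^{2}$ ($x{\left(E \right)} = E E = E^{2}$)
$d = 6 \sqrt{1535}$ ($d = 6 \sqrt{1534 + 1^{2}} = 6 \sqrt{1534 + 1} = 6 \sqrt{1535} \approx 235.07$)
$d - \frac{27634}{\frac{1}{19177}} = 6 \sqrt{1535} - \frac{27634}{\frac{1}{19177}} = 6 \sqrt{1535} - 27634 \frac{1}{\frac{1}{19177}} = 6 \sqrt{1535} - 529937218 = -529937218 + 6 \sqrt{1535}$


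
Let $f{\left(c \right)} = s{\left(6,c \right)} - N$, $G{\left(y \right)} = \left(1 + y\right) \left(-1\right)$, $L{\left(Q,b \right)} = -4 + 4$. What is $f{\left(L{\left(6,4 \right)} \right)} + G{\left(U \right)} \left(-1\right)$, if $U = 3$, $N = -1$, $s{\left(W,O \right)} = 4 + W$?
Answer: $15$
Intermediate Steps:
$L{\left(Q,b \right)} = 0$
$G{\left(y \right)} = -1 - y$
$f{\left(c \right)} = 11$ ($f{\left(c \right)} = \left(4 + 6\right) - -1 = 10 + 1 = 11$)
$f{\left(L{\left(6,4 \right)} \right)} + G{\left(U \right)} \left(-1\right) = 11 + \left(-1 - 3\right) \left(-1\right) = 11 - -4 = 11 + 4 = 15$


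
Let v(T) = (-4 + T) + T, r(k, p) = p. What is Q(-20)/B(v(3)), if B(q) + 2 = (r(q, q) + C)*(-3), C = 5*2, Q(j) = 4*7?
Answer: -14/19 ≈ -0.73684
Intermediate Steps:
v(T) = -4 + 2*T
Q(j) = 28
C = 10
B(q) = -32 - 3*q (B(q) = -2 + (q + 10)*(-3) = -2 + (10 + q)*(-3) = -2 + (-30 - 3*q) = -32 - 3*q)
Q(-20)/B(v(3)) = 28/(-32 - 3*(-4 + 2*3)) = 28/(-32 - 3*(-4 + 6)) = 28/(-32 - 3*2) = 28/(-32 - 6) = 28/(-38) = 28*(-1/38) = -14/19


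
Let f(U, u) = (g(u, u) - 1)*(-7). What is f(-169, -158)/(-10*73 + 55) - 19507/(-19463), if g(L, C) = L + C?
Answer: -30021172/13137525 ≈ -2.2851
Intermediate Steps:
g(L, C) = C + L
f(U, u) = 7 - 14*u (f(U, u) = ((u + u) - 1)*(-7) = (2*u - 1)*(-7) = (-1 + 2*u)*(-7) = 7 - 14*u)
f(-169, -158)/(-10*73 + 55) - 19507/(-19463) = (7 - 14*(-158))/(-10*73 + 55) - 19507/(-19463) = (7 + 2212)/(-730 + 55) - 19507*(-1/19463) = 2219/(-675) + 19507/19463 = 2219*(-1/675) + 19507/19463 = -2219/675 + 19507/19463 = -30021172/13137525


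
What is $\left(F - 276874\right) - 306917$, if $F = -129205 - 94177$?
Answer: $-807173$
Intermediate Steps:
$F = -223382$
$\left(F - 276874\right) - 306917 = \left(-223382 - 276874\right) - 306917 = -500256 - 306917 = -807173$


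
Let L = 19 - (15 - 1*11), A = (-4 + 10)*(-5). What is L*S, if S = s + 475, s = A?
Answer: 6675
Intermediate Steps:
A = -30 (A = 6*(-5) = -30)
L = 15 (L = 19 - (15 - 11) = 19 - 1*4 = 19 - 4 = 15)
s = -30
S = 445 (S = -30 + 475 = 445)
L*S = 15*445 = 6675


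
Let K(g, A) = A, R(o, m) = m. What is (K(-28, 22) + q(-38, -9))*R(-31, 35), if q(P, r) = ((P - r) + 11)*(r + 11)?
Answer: -490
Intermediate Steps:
q(P, r) = (11 + r)*(11 + P - r) (q(P, r) = (11 + P - r)*(11 + r) = (11 + r)*(11 + P - r))
(K(-28, 22) + q(-38, -9))*R(-31, 35) = (22 + (121 - 1*(-9)**2 + 11*(-38) - 38*(-9)))*35 = (22 + (121 - 1*81 - 418 + 342))*35 = (22 + (121 - 81 - 418 + 342))*35 = (22 - 36)*35 = -14*35 = -490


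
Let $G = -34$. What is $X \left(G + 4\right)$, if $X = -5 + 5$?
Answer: $0$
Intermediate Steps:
$X = 0$
$X \left(G + 4\right) = 0 \left(-34 + 4\right) = 0 \left(-30\right) = 0$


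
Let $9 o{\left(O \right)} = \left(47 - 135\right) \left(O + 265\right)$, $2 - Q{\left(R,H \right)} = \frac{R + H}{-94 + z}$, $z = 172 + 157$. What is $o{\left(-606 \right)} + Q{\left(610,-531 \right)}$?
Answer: $\frac{7055399}{2115} \approx 3335.9$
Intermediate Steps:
$z = 329$
$Q{\left(R,H \right)} = 2 - \frac{H}{235} - \frac{R}{235}$ ($Q{\left(R,H \right)} = 2 - \frac{R + H}{-94 + 329} = 2 - \frac{H + R}{235} = 2 - \left(H + R\right) \frac{1}{235} = 2 - \left(\frac{H}{235} + \frac{R}{235}\right) = 2 - \frac{H}{235} - \frac{R}{235}$)
$o{\left(O \right)} = - \frac{23320}{9} - \frac{88 O}{9}$ ($o{\left(O \right)} = \frac{\left(47 - 135\right) \left(O + 265\right)}{9} = \frac{\left(-88\right) \left(265 + O\right)}{9} = \frac{-23320 - 88 O}{9} = - \frac{23320}{9} - \frac{88 O}{9}$)
$o{\left(-606 \right)} + Q{\left(610,-531 \right)} = \left(- \frac{23320}{9} - - \frac{17776}{3}\right) - - \frac{391}{235} = \left(- \frac{23320}{9} + \frac{17776}{3}\right) + \left(2 + \frac{531}{235} - \frac{122}{47}\right) = \frac{30008}{9} + \frac{391}{235} = \frac{7055399}{2115}$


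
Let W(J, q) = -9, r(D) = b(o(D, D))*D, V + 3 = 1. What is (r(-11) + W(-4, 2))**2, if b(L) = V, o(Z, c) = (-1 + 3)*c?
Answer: 169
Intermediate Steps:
o(Z, c) = 2*c
V = -2 (V = -3 + 1 = -2)
b(L) = -2
r(D) = -2*D
(r(-11) + W(-4, 2))**2 = (-2*(-11) - 9)**2 = (22 - 9)**2 = 13**2 = 169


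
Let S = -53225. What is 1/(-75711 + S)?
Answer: -1/128936 ≈ -7.7558e-6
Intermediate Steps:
1/(-75711 + S) = 1/(-75711 - 53225) = 1/(-128936) = -1/128936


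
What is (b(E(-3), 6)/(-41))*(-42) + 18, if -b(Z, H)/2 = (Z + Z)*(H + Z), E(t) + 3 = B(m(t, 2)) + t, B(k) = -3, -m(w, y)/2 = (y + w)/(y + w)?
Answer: -3798/41 ≈ -92.634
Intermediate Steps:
m(w, y) = -2 (m(w, y) = -2*(y + w)/(y + w) = -2*(w + y)/(w + y) = -2*1 = -2)
E(t) = -6 + t (E(t) = -3 + (-3 + t) = -6 + t)
b(Z, H) = -4*Z*(H + Z) (b(Z, H) = -2*(Z + Z)*(H + Z) = -2*2*Z*(H + Z) = -4*Z*(H + Z))
(b(E(-3), 6)/(-41))*(-42) + 18 = (-4*(-6 - 3)*(6 + (-6 - 3))/(-41))*(-42) + 18 = (-4*(-9)*(6 - 9)*(-1/41))*(-42) + 18 = (-4*(-9)*(-3)*(-1/41))*(-42) + 18 = -108*(-1/41)*(-42) + 18 = (108/41)*(-42) + 18 = -4536/41 + 18 = -3798/41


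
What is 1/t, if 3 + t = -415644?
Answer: -1/415647 ≈ -2.4059e-6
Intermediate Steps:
t = -415647 (t = -3 - 415644 = -415647)
1/t = 1/(-415647) = -1/415647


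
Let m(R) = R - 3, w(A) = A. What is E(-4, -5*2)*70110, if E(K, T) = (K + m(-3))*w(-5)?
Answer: 3505500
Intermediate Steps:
m(R) = -3 + R
E(K, T) = 30 - 5*K (E(K, T) = (K + (-3 - 3))*(-5) = (K - 6)*(-5) = (-6 + K)*(-5) = 30 - 5*K)
E(-4, -5*2)*70110 = (30 - 5*(-4))*70110 = (30 + 20)*70110 = 50*70110 = 3505500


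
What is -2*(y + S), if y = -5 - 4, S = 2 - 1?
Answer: 16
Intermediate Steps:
S = 1
y = -9
-2*(y + S) = -2*(-9 + 1) = -2*(-8) = 16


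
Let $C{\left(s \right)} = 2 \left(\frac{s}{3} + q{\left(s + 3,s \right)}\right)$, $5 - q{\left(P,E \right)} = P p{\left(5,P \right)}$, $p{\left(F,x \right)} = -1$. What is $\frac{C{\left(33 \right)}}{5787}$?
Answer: $\frac{104}{5787} \approx 0.017971$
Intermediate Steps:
$q{\left(P,E \right)} = 5 + P$ ($q{\left(P,E \right)} = 5 - P \left(-1\right) = 5 - - P = 5 + P$)
$C{\left(s \right)} = 16 + \frac{8 s}{3}$ ($C{\left(s \right)} = 2 \left(\frac{s}{3} + \left(5 + \left(s + 3\right)\right)\right) = 2 \left(s \frac{1}{3} + \left(5 + \left(3 + s\right)\right)\right) = 2 \left(\frac{s}{3} + \left(8 + s\right)\right) = 2 \left(8 + \frac{4 s}{3}\right) = 16 + \frac{8 s}{3}$)
$\frac{C{\left(33 \right)}}{5787} = \frac{16 + \frac{8}{3} \cdot 33}{5787} = \left(16 + 88\right) \frac{1}{5787} = 104 \cdot \frac{1}{5787} = \frac{104}{5787}$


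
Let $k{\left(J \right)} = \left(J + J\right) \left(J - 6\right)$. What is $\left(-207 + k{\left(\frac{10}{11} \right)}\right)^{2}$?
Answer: $\frac{684711889}{14641} \approx 46767.0$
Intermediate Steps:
$k{\left(J \right)} = 2 J \left(-6 + J\right)$
$\left(-207 + k{\left(\frac{10}{11} \right)}\right)^{2} = \left(-207 + 2 \cdot \frac{10}{11} \left(-6 + \frac{10}{11}\right)\right)^{2} = \left(-207 + 2 \cdot \frac{10}{11} \left(- \frac{56}{11}\right)\right)^{2} = \left(-207 - \frac{1120}{121}\right)^{2} = \left(- \frac{26167}{121}\right)^{2} = \frac{684711889}{14641}$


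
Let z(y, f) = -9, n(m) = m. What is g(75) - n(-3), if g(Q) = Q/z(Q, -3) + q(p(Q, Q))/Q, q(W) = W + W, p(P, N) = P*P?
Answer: 434/3 ≈ 144.67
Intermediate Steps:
p(P, N) = P²
q(W) = 2*W
g(Q) = 17*Q/9 (g(Q) = Q/(-9) + (2*Q²)/Q = Q*(-⅑) + 2*Q = -Q/9 + 2*Q = 17*Q/9)
g(75) - n(-3) = (17/9)*75 - 1*(-3) = 425/3 + 3 = 434/3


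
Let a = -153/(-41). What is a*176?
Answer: 26928/41 ≈ 656.78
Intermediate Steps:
a = 153/41 (a = -153*(-1/41) = 153/41 ≈ 3.7317)
a*176 = (153/41)*176 = 26928/41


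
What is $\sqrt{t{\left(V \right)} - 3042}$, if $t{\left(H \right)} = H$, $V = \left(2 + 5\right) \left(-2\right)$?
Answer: $4 i \sqrt{191} \approx 55.281 i$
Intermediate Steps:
$V = -14$ ($V = 7 \left(-2\right) = -14$)
$\sqrt{t{\left(V \right)} - 3042} = \sqrt{-14 - 3042} = \sqrt{-3056} = 4 i \sqrt{191}$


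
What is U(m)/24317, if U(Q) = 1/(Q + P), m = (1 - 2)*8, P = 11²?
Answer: 1/2747821 ≈ 3.6392e-7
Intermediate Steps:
P = 121
m = -8 (m = -1*8 = -8)
U(Q) = 1/(121 + Q) (U(Q) = 1/(Q + 121) = 1/(121 + Q))
U(m)/24317 = 1/((121 - 8)*24317) = (1/24317)/113 = (1/113)*(1/24317) = 1/2747821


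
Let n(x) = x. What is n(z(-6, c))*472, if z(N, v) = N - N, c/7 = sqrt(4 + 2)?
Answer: 0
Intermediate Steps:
c = 7*sqrt(6) (c = 7*sqrt(4 + 2) = 7*sqrt(6) ≈ 17.146)
z(N, v) = 0
n(z(-6, c))*472 = 0*472 = 0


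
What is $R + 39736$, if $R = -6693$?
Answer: $33043$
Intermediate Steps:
$R + 39736 = -6693 + 39736 = 33043$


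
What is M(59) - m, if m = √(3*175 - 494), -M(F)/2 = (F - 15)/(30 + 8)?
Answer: -44/19 - √31 ≈ -7.8836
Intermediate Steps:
M(F) = 15/19 - F/19 (M(F) = -2*(F - 15)/(30 + 8) = -2*(-15 + F)/38 = -2*(-15/38 + F/38) = 15/19 - F/19)
m = √31 (m = √(525 - 494) = √31 ≈ 5.5678)
M(59) - m = (15/19 - 1/19*59) - √31 = (15/19 - 59/19) - √31 = -44/19 - √31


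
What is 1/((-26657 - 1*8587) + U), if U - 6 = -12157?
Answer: -1/47395 ≈ -2.1099e-5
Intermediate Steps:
U = -12151 (U = 6 - 12157 = -12151)
1/((-26657 - 1*8587) + U) = 1/((-26657 - 1*8587) - 12151) = 1/((-26657 - 8587) - 12151) = 1/(-35244 - 12151) = 1/(-47395) = -1/47395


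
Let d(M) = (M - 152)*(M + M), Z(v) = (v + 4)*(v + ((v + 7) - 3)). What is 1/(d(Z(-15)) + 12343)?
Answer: 1/88991 ≈ 1.1237e-5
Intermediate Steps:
Z(v) = (4 + v)*(4 + 2*v) (Z(v) = (4 + v)*(v + ((7 + v) - 3)) = (4 + v)*(v + (4 + v)) = (4 + v)*(4 + 2*v))
d(M) = 2*M*(-152 + M) (d(M) = (-152 + M)*(2*M) = 2*M*(-152 + M))
1/(d(Z(-15)) + 12343) = 1/(2*(16 + 2*(-15)² + 12*(-15))*(-152 + (16 + 2*(-15)² + 12*(-15))) + 12343) = 1/(2*(16 + 2*225 - 180)*(-152 + (16 + 2*225 - 180)) + 12343) = 1/(2*(16 + 450 - 180)*(-152 + (16 + 450 - 180)) + 12343) = 1/(2*286*(-152 + 286) + 12343) = 1/(2*286*134 + 12343) = 1/(76648 + 12343) = 1/88991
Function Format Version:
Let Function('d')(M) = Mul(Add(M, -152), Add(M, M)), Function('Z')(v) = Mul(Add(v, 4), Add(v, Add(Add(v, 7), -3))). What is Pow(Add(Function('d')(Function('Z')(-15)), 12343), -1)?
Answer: Rational(1, 88991) ≈ 1.1237e-5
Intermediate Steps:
Function('Z')(v) = Mul(Add(4, v), Add(4, Mul(2, v))) (Function('Z')(v) = Mul(Add(4, v), Add(v, Add(Add(7, v), -3))) = Mul(Add(4, v), Add(v, Add(4, v))) = Mul(Add(4, v), Add(4, Mul(2, v))))
Function('d')(M) = Mul(2, M, Add(-152, M)) (Function('d')(M) = Mul(Add(-152, M), Mul(2, M)) = Mul(2, M, Add(-152, M)))
Pow(Add(Function('d')(Function('Z')(-15)), 12343), -1) = Pow(Add(Mul(2, Add(16, Mul(2, Pow(-15, 2)), Mul(12, -15)), Add(-152, Add(16, Mul(2, Pow(-15, 2)), Mul(12, -15)))), 12343), -1) = Pow(Add(Mul(2, Add(16, Mul(2, 225), -180), Add(-152, Add(16, Mul(2, 225), -180))), 12343), -1) = Pow(Add(Mul(2, Add(16, 450, -180), Add(-152, Add(16, 450, -180))), 12343), -1) = Pow(Add(Mul(2, 286, Add(-152, 286)), 12343), -1) = Pow(Add(Mul(2, 286, 134), 12343), -1) = Pow(Add(76648, 12343), -1) = Pow(88991, -1) = Rational(1, 88991)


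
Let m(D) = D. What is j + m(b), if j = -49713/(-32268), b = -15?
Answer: -144769/10756 ≈ -13.459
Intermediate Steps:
j = 16571/10756 (j = -49713*(-1/32268) = 16571/10756 ≈ 1.5406)
j + m(b) = 16571/10756 - 15 = -144769/10756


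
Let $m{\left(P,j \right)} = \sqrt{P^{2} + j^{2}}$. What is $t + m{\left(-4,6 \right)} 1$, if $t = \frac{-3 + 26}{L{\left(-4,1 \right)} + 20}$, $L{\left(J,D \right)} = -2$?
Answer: $\frac{23}{18} + 2 \sqrt{13} \approx 8.4889$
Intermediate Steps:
$t = \frac{23}{18}$ ($t = \frac{-3 + 26}{-2 + 20} = \frac{23}{18} \approx 1.2778$)
$t + m{\left(-4,6 \right)} 1 = \frac{23}{18} + \sqrt{\left(-4\right)^{2} + 6^{2}} \cdot 1 = \frac{23}{18} + \sqrt{16 + 36} \cdot 1 = \frac{23}{18} + \sqrt{52} \cdot 1 = \frac{23}{18} + 2 \sqrt{13} \cdot 1 = \frac{23}{18} + 2 \sqrt{13}$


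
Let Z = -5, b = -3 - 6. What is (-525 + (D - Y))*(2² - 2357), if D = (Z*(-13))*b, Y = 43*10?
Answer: 3623620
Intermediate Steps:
b = -9
Y = 430
D = -585 (D = -5*(-13)*(-9) = 65*(-9) = -585)
(-525 + (D - Y))*(2² - 2357) = (-525 + (-585 - 1*430))*(2² - 2357) = (-525 + (-585 - 430))*(4 - 2357) = (-525 - 1015)*(-2353) = -1540*(-2353) = 3623620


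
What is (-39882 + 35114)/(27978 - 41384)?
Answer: 2384/6703 ≈ 0.35566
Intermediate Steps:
(-39882 + 35114)/(27978 - 41384) = -4768/(-13406) = -4768*(-1/13406) = 2384/6703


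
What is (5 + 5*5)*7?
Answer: 210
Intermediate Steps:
(5 + 5*5)*7 = (5 + 25)*7 = 30*7 = 210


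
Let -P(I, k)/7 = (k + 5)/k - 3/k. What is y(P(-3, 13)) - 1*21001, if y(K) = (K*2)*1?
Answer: -273223/13 ≈ -21017.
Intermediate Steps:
P(I, k) = 21/k - 7*(5 + k)/k (P(I, k) = -7*((k + 5)/k - 3/k) = -7*((5 + k)/k - 3/k) = -7*(-3/k + (5 + k)/k) = 21/k - 7*(5 + k)/k)
y(K) = 2*K (y(K) = (2*K)*1 = 2*K)
y(P(-3, 13)) - 1*21001 = 2*(-7 - 14/13) - 1*21001 = 2*(-7 - 14*1/13) - 21001 = 2*(-7 - 14/13) - 21001 = 2*(-105/13) - 21001 = -210/13 - 21001 = -273223/13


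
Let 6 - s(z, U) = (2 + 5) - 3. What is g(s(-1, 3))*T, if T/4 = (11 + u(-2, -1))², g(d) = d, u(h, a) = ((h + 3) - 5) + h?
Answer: 200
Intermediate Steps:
u(h, a) = -2 + 2*h (u(h, a) = ((3 + h) - 5) + h = (-2 + h) + h = -2 + 2*h)
s(z, U) = 2 (s(z, U) = 6 - ((2 + 5) - 3) = 6 - (7 - 3) = 6 - 1*4 = 6 - 4 = 2)
T = 100 (T = 4*(11 + (-2 + 2*(-2)))² = 4*(11 + (-2 - 4))² = 4*(11 - 6)² = 4*5² = 4*25 = 100)
g(s(-1, 3))*T = 2*100 = 200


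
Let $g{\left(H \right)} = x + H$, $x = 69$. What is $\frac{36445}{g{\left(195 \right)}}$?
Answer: $\frac{36445}{264} \approx 138.05$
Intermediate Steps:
$g{\left(H \right)} = 69 + H$
$\frac{36445}{g{\left(195 \right)}} = \frac{36445}{69 + 195} = \frac{36445}{264}$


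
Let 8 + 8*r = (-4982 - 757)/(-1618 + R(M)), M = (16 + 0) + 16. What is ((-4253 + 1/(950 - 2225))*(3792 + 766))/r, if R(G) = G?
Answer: 313597894664704/8859975 ≈ 3.5395e+7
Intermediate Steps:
M = 32 (M = 16 + 16 = 32)
r = -6949/12688 (r = -1 + ((-4982 - 757)/(-1618 + 32))/8 = -1 + (-5739/(-1586))/8 = -1 + (-5739*(-1/1586))/8 = -1 + (⅛)*(5739/1586) = -1 + 5739/12688 = -6949/12688 ≈ -0.54768)
((-4253 + 1/(950 - 2225))*(3792 + 766))/r = ((-4253 + 1/(950 - 2225))*(3792 + 766))/(-6949/12688) = ((-4253 + 1/(-1275))*4558)*(-12688/6949) = ((-4253 - 1/1275)*4558)*(-12688/6949) = -5422576/1275*4558*(-12688/6949) = -24716101408/1275*(-12688/6949) = 313597894664704/8859975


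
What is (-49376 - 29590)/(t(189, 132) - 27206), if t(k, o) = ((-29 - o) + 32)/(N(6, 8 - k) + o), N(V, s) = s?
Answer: 3869334/1332965 ≈ 2.9028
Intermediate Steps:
t(k, o) = (3 - o)/(8 + o - k) (t(k, o) = ((-29 - o) + 32)/((8 - k) + o) = (3 - o)/(8 + o - k))
(-49376 - 29590)/(t(189, 132) - 27206) = (-49376 - 29590)/((3 - 1*132)/(8 + 132 - 1*189) - 27206) = -78966/((3 - 132)/(8 + 132 - 189) - 27206) = -78966/(-129/(-49) - 27206) = -78966/(-1/49*(-129) - 27206) = -78966/(129/49 - 27206) = -78966/(-1332965/49) = -78966*(-49/1332965) = 3869334/1332965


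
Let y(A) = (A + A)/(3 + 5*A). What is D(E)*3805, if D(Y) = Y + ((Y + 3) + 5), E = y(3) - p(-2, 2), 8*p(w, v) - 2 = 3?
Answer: 338645/12 ≈ 28220.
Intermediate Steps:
p(w, v) = 5/8 (p(w, v) = ¼ + (⅛)*3 = ¼ + 3/8 = 5/8)
y(A) = 2*A/(3 + 5*A) (y(A) = (2*A)/(3 + 5*A) = 2*A/(3 + 5*A))
E = -7/24 (E = 2*3/(3 + 5*3) - 1*5/8 = 2*3/(3 + 15) - 5/8 = 2*3/18 - 5/8 = 2*3*(1/18) - 5/8 = ⅓ - 5/8 = -7/24 ≈ -0.29167)
D(Y) = 8 + 2*Y (D(Y) = Y + ((3 + Y) + 5) = Y + (8 + Y) = 8 + 2*Y)
D(E)*3805 = (8 + 2*(-7/24))*3805 = (8 - 7/12)*3805 = (89/12)*3805 = 338645/12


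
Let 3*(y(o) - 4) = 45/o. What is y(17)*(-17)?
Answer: -83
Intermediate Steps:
y(o) = 4 + 15/o (y(o) = 4 + (45/o)/3 = 4 + 15/o)
y(17)*(-17) = (4 + 15/17)*(-17) = (83/17)*(-17) = -83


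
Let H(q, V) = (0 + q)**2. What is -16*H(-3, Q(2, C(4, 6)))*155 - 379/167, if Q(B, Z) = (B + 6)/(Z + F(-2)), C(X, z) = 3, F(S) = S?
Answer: -3727819/167 ≈ -22322.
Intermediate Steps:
Q(B, Z) = (6 + B)/(-2 + Z) (Q(B, Z) = (B + 6)/(Z - 2) = (6 + B)/(-2 + Z))
H(q, V) = q**2
-16*H(-3, Q(2, C(4, 6)))*155 - 379/167 = -16*(-3)**2*155 - 379/167 = -16*9*155 - 379*1/167 = -144*155 - 379/167 = -22320 - 379/167 = -3727819/167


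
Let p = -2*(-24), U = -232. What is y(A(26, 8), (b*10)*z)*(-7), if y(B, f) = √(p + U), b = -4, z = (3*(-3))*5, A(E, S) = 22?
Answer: -14*I*√46 ≈ -94.953*I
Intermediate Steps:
z = -45 (z = -9*5 = -45)
p = 48
y(B, f) = 2*I*√46 (y(B, f) = √(48 - 232) = √(-184) = 2*I*√46)
y(A(26, 8), (b*10)*z)*(-7) = (2*I*√46)*(-7) = -14*I*√46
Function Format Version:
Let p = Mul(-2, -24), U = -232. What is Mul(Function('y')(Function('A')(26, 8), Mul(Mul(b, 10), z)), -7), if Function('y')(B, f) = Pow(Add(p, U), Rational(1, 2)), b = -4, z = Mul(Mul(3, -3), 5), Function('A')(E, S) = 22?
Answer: Mul(-14, I, Pow(46, Rational(1, 2))) ≈ Mul(-94.953, I)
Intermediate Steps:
z = -45 (z = Mul(-9, 5) = -45)
p = 48
Function('y')(B, f) = Mul(2, I, Pow(46, Rational(1, 2))) (Function('y')(B, f) = Pow(Add(48, -232), Rational(1, 2)) = Pow(-184, Rational(1, 2)) = Mul(2, I, Pow(46, Rational(1, 2))))
Mul(Function('y')(Function('A')(26, 8), Mul(Mul(b, 10), z)), -7) = Mul(Mul(2, I, Pow(46, Rational(1, 2))), -7) = Mul(-14, I, Pow(46, Rational(1, 2)))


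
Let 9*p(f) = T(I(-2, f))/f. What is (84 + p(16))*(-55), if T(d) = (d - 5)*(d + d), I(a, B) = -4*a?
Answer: -13915/3 ≈ -4638.3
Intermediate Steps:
T(d) = 2*d*(-5 + d) (T(d) = (-5 + d)*(2*d) = 2*d*(-5 + d))
p(f) = 16/(3*f) (p(f) = ((2*(-4*(-2))*(-5 - 4*(-2)))/f)/9 = ((2*8*(-5 + 8))/f)/9 = ((2*8*3)/f)/9 = (48/f)/9 = 16/(3*f))
(84 + p(16))*(-55) = (84 + (16/3)/16)*(-55) = (84 + (16/3)*(1/16))*(-55) = (84 + ⅓)*(-55) = (253/3)*(-55) = -13915/3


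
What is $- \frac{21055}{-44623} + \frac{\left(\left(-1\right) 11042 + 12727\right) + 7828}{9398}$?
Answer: $\frac{622373489}{419366954} \approx 1.4841$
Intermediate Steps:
$- \frac{21055}{-44623} + \frac{\left(\left(-1\right) 11042 + 12727\right) + 7828}{9398} = \left(-21055\right) \left(- \frac{1}{44623}\right) + \left(\left(-11042 + 12727\right) + 7828\right) \frac{1}{9398} = \frac{21055}{44623} + \left(1685 + 7828\right) \frac{1}{9398} = \frac{21055}{44623} + 9513 \cdot \frac{1}{9398} = \frac{21055}{44623} + \frac{9513}{9398} = \frac{622373489}{419366954}$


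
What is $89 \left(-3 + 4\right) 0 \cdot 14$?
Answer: $0$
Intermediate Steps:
$89 \left(-3 + 4\right) 0 \cdot 14 = 89 \cdot 1 \cdot 0 \cdot 14 = 89 \cdot 0 \cdot 14 = 0 \cdot 14 = 0$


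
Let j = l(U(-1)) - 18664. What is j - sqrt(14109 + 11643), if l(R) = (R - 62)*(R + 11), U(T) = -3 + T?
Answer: -19126 - 2*sqrt(6438) ≈ -19286.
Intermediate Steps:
l(R) = (-62 + R)*(11 + R)
j = -19126 (j = (-682 + (-3 - 1)**2 - 51*(-3 - 1)) - 18664 = (-682 + (-4)**2 - 51*(-4)) - 18664 = (-682 + 16 + 204) - 18664 = -462 - 18664 = -19126)
j - sqrt(14109 + 11643) = -19126 - sqrt(14109 + 11643) = -19126 - sqrt(25752) = -19126 - 2*sqrt(6438)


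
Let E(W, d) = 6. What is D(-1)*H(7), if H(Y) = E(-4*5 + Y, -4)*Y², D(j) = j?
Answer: -294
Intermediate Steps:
H(Y) = 6*Y²
D(-1)*H(7) = -6*7² = -6*49 = -1*294 = -294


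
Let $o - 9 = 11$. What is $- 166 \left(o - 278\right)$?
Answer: $42828$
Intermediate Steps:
$o = 20$ ($o = 9 + 11 = 20$)
$- 166 \left(o - 278\right) = - 166 \left(20 - 278\right) = \left(-166\right) \left(-258\right) = 42828$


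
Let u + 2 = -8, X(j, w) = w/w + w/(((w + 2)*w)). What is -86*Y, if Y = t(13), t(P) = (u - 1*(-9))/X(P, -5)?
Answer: 129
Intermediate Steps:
X(j, w) = 1 + 1/(2 + w) (X(j, w) = 1 + w/(((2 + w)*w)) = 1 + w/((w*(2 + w))) = 1 + w*(1/(w*(2 + w))) = 1 + 1/(2 + w))
u = -10 (u = -2 - 8 = -10)
t(P) = -3/2 (t(P) = (-10 - 1*(-9))/(((3 - 5)/(2 - 5))) = (-10 + 9)/((-2/(-3))) = -1/((-⅓*(-2))) = -1/⅔ = -1*3/2 = -3/2)
Y = -3/2 ≈ -1.5000
-86*Y = -86*(-3/2) = 129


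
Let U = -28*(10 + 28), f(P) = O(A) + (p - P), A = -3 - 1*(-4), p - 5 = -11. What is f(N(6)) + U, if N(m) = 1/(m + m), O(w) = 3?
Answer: -12805/12 ≈ -1067.1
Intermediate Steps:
p = -6 (p = 5 - 11 = -6)
A = 1 (A = -3 + 4 = 1)
N(m) = 1/(2*m)
f(P) = -3 - P (f(P) = 3 + (-6 - P) = -3 - P)
U = -1064 (U = -28*38 = -1064)
f(N(6)) + U = (-3 - 1/(2*6)) - 1064 = (-3 - 1*1/12) - 1064 = (-3 - 1/12) - 1064 = -37/12 - 1064 = -12805/12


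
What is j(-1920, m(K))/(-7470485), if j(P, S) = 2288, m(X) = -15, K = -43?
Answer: -208/679135 ≈ -0.00030627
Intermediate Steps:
j(-1920, m(K))/(-7470485) = 2288/(-7470485) = 2288*(-1/7470485) = -208/679135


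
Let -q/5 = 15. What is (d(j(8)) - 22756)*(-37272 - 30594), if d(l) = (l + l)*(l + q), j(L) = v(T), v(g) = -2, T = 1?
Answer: 1523455968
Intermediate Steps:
q = -75 (q = -5*15 = -75)
j(L) = -2
d(l) = 2*l*(-75 + l) (d(l) = (l + l)*(l - 75) = (2*l)*(-75 + l) = 2*l*(-75 + l))
(d(j(8)) - 22756)*(-37272 - 30594) = (2*(-2)*(-75 - 2) - 22756)*(-37272 - 30594) = (2*(-2)*(-77) - 22756)*(-67866) = (308 - 22756)*(-67866) = -22448*(-67866) = 1523455968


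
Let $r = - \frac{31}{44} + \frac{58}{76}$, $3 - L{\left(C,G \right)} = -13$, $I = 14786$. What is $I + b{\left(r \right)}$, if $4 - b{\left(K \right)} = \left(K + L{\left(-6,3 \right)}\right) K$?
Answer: $\frac{10336014015}{698896} \approx 14789.0$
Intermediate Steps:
$L{\left(C,G \right)} = 16$ ($L{\left(C,G \right)} = 3 - -13 = 3 + 13 = 16$)
$r = \frac{49}{836}$ ($r = \left(-31\right) \frac{1}{44} + 58 \cdot \frac{1}{76} = - \frac{31}{44} + \frac{29}{38} = \frac{49}{836} \approx 0.058612$)
$b{\left(K \right)} = 4 - K \left(16 + K\right)$ ($b{\left(K \right)} = 4 - \left(K + 16\right) K = 4 - \left(16 + K\right) K = 4 - K \left(16 + K\right)$)
$I + b{\left(r \right)} = 14786 - - \frac{2137759}{698896} = 14786 + \frac{2137759}{698896} = \frac{10336014015}{698896}$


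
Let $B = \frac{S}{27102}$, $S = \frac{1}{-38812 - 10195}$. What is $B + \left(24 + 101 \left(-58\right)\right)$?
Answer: $- \frac{7748647123477}{1328187714} \approx -5834.0$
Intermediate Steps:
$S = - \frac{1}{49007}$ ($S = \frac{1}{-49007} = - \frac{1}{49007} \approx -2.0405 \cdot 10^{-5}$)
$B = - \frac{1}{1328187714}$ ($B = - \frac{1}{49007 \cdot 27102} = \left(- \frac{1}{49007}\right) \frac{1}{27102} = - \frac{1}{1328187714} \approx -7.5291 \cdot 10^{-10}$)
$B + \left(24 + 101 \left(-58\right)\right) = - \frac{1}{1328187714} + \left(24 + 101 \left(-58\right)\right) = - \frac{1}{1328187714} + \left(24 - 5858\right) = - \frac{1}{1328187714} - 5834 = - \frac{7748647123477}{1328187714}$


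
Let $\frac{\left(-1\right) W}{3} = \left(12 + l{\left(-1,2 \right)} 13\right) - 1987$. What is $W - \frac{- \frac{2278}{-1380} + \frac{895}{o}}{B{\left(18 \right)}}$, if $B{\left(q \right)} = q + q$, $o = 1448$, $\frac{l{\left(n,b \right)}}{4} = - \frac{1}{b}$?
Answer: $\frac{107957779069}{17984160} \approx 6002.9$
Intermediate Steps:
$l{\left(n,b \right)} = - \frac{4}{b}$ ($l{\left(n,b \right)} = 4 \left(- \frac{1}{b}\right) = - \frac{4}{b}$)
$B{\left(q \right)} = 2 q$
$W = 6003$ ($W = - 3 \left(\left(12 + - \frac{4}{2} \cdot 13\right) - 1987\right) = - 3 \left(\left(12 + \left(-4\right) \frac{1}{2} \cdot 13\right) - 1987\right) = - 3 \left(\left(12 - 26\right) - 1987\right) = - 3 \left(-14 - 1987\right) = \left(-3\right) \left(-2001\right) = 6003$)
$W - \frac{- \frac{2278}{-1380} + \frac{895}{o}}{B{\left(18 \right)}} = 6003 - \frac{- \frac{2278}{-1380} + \frac{895}{1448}}{2 \cdot 18} = 6003 - \frac{\left(-2278\right) \left(- \frac{1}{1380}\right) + 895 \cdot \frac{1}{1448}}{36} = 6003 - \left(\frac{1139}{690} + \frac{895}{1448}\right) \frac{1}{36} = 6003 - \frac{1133411}{499560} \cdot \frac{1}{36} = 6003 - \frac{1133411}{17984160} = \frac{107957779069}{17984160}$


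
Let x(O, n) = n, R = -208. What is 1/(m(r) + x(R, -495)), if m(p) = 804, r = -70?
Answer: 1/309 ≈ 0.0032362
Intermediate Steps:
1/(m(r) + x(R, -495)) = 1/(804 - 495) = 1/309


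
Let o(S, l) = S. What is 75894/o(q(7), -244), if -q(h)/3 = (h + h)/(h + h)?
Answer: -25298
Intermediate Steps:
q(h) = -3 (q(h) = -3*(h + h)/(h + h) = -3*2*h/(2*h) = -3*2*h*1/(2*h) = -3*1 = -3)
75894/o(q(7), -244) = 75894/(-3) = 75894*(-1/3) = -25298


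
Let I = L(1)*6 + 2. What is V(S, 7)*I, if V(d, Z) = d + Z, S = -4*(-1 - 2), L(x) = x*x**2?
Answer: 152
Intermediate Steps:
L(x) = x**3
I = 8 (I = 1**3*6 + 2 = 1*6 + 2 = 6 + 2 = 8)
S = 12 (S = -4*(-3) = 12)
V(d, Z) = Z + d
V(S, 7)*I = (7 + 12)*8 = 19*8 = 152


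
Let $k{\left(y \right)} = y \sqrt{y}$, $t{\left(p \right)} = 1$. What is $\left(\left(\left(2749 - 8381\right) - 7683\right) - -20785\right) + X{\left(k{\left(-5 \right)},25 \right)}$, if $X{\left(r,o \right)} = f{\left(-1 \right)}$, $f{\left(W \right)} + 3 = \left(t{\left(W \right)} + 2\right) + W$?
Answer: $7469$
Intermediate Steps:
$k{\left(y \right)} = y^{\frac{3}{2}}$
$f{\left(W \right)} = W$ ($f{\left(W \right)} = -3 + \left(\left(1 + 2\right) + W\right) = -3 + \left(3 + W\right) = W$)
$X{\left(r,o \right)} = -1$
$\left(\left(\left(2749 - 8381\right) - 7683\right) - -20785\right) + X{\left(k{\left(-5 \right)},25 \right)} = \left(\left(\left(2749 - 8381\right) - 7683\right) - -20785\right) - 1 = \left(\left(-5632 - 7683\right) + 20785\right) - 1 = \left(-13315 + 20785\right) - 1 = 7470 - 1 = 7469$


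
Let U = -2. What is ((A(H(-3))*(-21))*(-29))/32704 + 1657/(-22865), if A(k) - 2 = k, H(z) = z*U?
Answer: 1021567/13353160 ≈ 0.076504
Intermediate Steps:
H(z) = -2*z (H(z) = z*(-2) = -2*z)
A(k) = 2 + k
((A(H(-3))*(-21))*(-29))/32704 + 1657/(-22865) = (((2 - 2*(-3))*(-21))*(-29))/32704 + 1657/(-22865) = (((2 + 6)*(-21))*(-29))*(1/32704) + 1657*(-1/22865) = ((8*(-21))*(-29))*(1/32704) - 1657/22865 = -168*(-29)*(1/32704) - 1657/22865 = 4872*(1/32704) - 1657/22865 = 87/584 - 1657/22865 = 1021567/13353160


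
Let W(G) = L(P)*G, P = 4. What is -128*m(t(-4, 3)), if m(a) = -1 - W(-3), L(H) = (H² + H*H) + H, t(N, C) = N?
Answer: -13696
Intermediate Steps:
L(H) = H + 2*H² (L(H) = (H² + H²) + H = 2*H² + H = H + 2*H²)
W(G) = 36*G (W(G) = (4*(1 + 2*4))*G = (4*(1 + 8))*G = (4*9)*G = 36*G)
m(a) = 107 (m(a) = -1 - 36*(-3) = -1 - 1*(-108) = -1 + 108 = 107)
-128*m(t(-4, 3)) = -128*107 = -13696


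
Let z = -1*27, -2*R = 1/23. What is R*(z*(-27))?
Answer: -729/46 ≈ -15.848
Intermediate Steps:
R = -1/46 (R = -1/2/23 = -1/2*1/23 = -1/46 ≈ -0.021739)
z = -27
R*(z*(-27)) = -(-27)*(-27)/46 = -1/46*729 = -729/46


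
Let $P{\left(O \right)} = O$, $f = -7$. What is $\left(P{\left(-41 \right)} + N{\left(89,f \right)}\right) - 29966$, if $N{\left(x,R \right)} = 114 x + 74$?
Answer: $-19787$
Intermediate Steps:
$N{\left(x,R \right)} = 74 + 114 x$
$\left(P{\left(-41 \right)} + N{\left(89,f \right)}\right) - 29966 = \left(-41 + \left(74 + 114 \cdot 89\right)\right) - 29966 = \left(-41 + \left(74 + 10146\right)\right) - 29966 = \left(-41 + 10220\right) - 29966 = 10179 - 29966 = -19787$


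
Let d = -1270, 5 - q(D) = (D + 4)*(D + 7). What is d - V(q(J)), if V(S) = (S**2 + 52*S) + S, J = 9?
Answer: -31720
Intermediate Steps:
q(D) = 5 - (4 + D)*(7 + D) (q(D) = 5 - (D + 4)*(D + 7) = 5 - (4 + D)*(7 + D))
V(S) = S**2 + 53*S
d - V(q(J)) = -1270 - (-23 - 1*9**2 - 11*9)*(53 + (-23 - 1*9**2 - 11*9)) = -1270 - (-23 - 1*81 - 99)*(53 + (-23 - 1*81 - 99)) = -1270 - (-23 - 81 - 99)*(53 + (-23 - 81 - 99)) = -1270 - (-203)*(53 - 203) = -1270 - (-203)*(-150) = -1270 - 1*30450 = -1270 - 30450 = -31720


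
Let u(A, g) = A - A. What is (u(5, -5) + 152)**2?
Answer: 23104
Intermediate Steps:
u(A, g) = 0
(u(5, -5) + 152)**2 = (0 + 152)**2 = 152**2 = 23104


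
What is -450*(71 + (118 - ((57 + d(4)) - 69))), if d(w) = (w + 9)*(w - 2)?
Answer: -78750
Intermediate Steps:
d(w) = (-2 + w)*(9 + w) (d(w) = (9 + w)*(-2 + w) = (-2 + w)*(9 + w))
-450*(71 + (118 - ((57 + d(4)) - 69))) = -450*(71 + (118 - ((57 + (-18 + 4**2 + 7*4)) - 69))) = -450*(71 + (118 - ((57 + (-18 + 16 + 28)) - 69))) = -450*(71 + (118 - ((57 + 26) - 69))) = -450*(71 + (118 - (83 - 69))) = -450*(71 + (118 - 1*14)) = -450*(71 + (118 - 14)) = -450*(71 + 104) = -450*175 = -78750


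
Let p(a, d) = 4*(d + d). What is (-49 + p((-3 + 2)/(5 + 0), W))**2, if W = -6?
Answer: 9409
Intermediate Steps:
p(a, d) = 8*d (p(a, d) = 4*(2*d) = 8*d)
(-49 + p((-3 + 2)/(5 + 0), W))**2 = (-49 + 8*(-6))**2 = (-49 - 48)**2 = (-97)**2 = 9409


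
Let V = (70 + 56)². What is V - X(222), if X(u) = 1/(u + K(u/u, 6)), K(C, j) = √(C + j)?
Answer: 782321430/49277 + √7/49277 ≈ 15876.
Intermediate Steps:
X(u) = 1/(u + √7) (X(u) = 1/(u + √(u/u + 6)) = 1/(u + √(1 + 6)) = 1/(u + √7))
V = 15876 (V = 126² = 15876)
V - X(222) = 15876 - 1/(222 + √7)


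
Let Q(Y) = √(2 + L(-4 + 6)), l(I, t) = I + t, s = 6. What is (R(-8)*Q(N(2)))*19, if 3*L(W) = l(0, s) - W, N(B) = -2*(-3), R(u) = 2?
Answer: 38*√30/3 ≈ 69.378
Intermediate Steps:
N(B) = 6
L(W) = 2 - W/3 (L(W) = ((0 + 6) - W)/3 = (6 - W)/3 = 2 - W/3)
Q(Y) = √30/3 (Q(Y) = √(2 + (2 - (-4 + 6)/3)) = √(2 + (2 - ⅓*2)) = √(2 + (2 - ⅔)) = √(2 + 4/3) = √(10/3) = √30/3)
(R(-8)*Q(N(2)))*19 = (2*(√30/3))*19 = (2*√30/3)*19 = 38*√30/3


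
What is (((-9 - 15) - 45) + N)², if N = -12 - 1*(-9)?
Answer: 5184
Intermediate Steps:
N = -3 (N = -12 + 9 = -3)
(((-9 - 15) - 45) + N)² = (((-9 - 15) - 45) - 3)² = ((-24 - 45) - 3)² = (-69 - 3)² = (-72)² = 5184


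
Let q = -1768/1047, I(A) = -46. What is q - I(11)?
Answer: 46394/1047 ≈ 44.311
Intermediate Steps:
q = -1768/1047 (q = -1768*1/1047 = -1768/1047 ≈ -1.6886)
q - I(11) = -1768/1047 - 1*(-46) = -1768/1047 + 46 = 46394/1047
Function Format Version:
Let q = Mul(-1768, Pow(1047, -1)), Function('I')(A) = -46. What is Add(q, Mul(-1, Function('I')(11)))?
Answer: Rational(46394, 1047) ≈ 44.311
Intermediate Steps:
q = Rational(-1768, 1047) (q = Mul(-1768, Rational(1, 1047)) = Rational(-1768, 1047) ≈ -1.6886)
Add(q, Mul(-1, Function('I')(11))) = Add(Rational(-1768, 1047), Mul(-1, -46)) = Add(Rational(-1768, 1047), 46) = Rational(46394, 1047)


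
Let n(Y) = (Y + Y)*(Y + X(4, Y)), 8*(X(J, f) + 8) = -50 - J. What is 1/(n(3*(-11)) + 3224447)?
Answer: 2/6455197 ≈ 3.0983e-7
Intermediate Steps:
X(J, f) = -57/4 - J/8 (X(J, f) = -8 + (-50 - J)/8 = -8 + (-25/4 - J/8) = -57/4 - J/8)
n(Y) = 2*Y*(-59/4 + Y) (n(Y) = (Y + Y)*(Y + (-57/4 - 1/8*4)) = (2*Y)*(Y + (-57/4 - 1/2)) = (2*Y)*(Y - 59/4) = (2*Y)*(-59/4 + Y) = 2*Y*(-59/4 + Y))
1/(n(3*(-11)) + 3224447) = 1/((3*(-11))*(-59 + 4*(3*(-11)))/2 + 3224447) = 1/((1/2)*(-33)*(-59 + 4*(-33)) + 3224447) = 1/((1/2)*(-33)*(-59 - 132) + 3224447) = 1/((1/2)*(-33)*(-191) + 3224447) = 1/(6303/2 + 3224447) = 1/(6455197/2) = 2/6455197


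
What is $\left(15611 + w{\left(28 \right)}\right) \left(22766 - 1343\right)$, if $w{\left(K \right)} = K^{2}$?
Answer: $351230085$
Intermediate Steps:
$\left(15611 + w{\left(28 \right)}\right) \left(22766 - 1343\right) = \left(15611 + 28^{2}\right) \left(22766 - 1343\right) = \left(15611 + 784\right) 21423 = 16395 \cdot 21423 = 351230085$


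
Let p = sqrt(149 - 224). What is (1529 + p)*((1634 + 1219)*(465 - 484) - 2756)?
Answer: -87096427 - 284815*I*sqrt(3) ≈ -8.7096e+7 - 4.9331e+5*I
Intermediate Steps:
p = 5*I*sqrt(3) (p = sqrt(-75) = 5*I*sqrt(3) ≈ 8.6602*I)
(1529 + p)*((1634 + 1219)*(465 - 484) - 2756) = (1529 + 5*I*sqrt(3))*((1634 + 1219)*(465 - 484) - 2756) = (1529 + 5*I*sqrt(3))*(2853*(-19) - 2756) = (1529 + 5*I*sqrt(3))*(-54207 - 2756) = (1529 + 5*I*sqrt(3))*(-56963) = -87096427 - 284815*I*sqrt(3)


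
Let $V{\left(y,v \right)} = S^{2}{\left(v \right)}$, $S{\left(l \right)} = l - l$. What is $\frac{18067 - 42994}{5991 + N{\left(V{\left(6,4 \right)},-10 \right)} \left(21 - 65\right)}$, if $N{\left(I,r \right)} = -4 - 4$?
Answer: $- \frac{24927}{6343} \approx -3.9298$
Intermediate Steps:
$S{\left(l \right)} = 0$
$V{\left(y,v \right)} = 0$ ($V{\left(y,v \right)} = 0^{2} = 0$)
$N{\left(I,r \right)} = -8$ ($N{\left(I,r \right)} = -4 - 4 = -8$)
$\frac{18067 - 42994}{5991 + N{\left(V{\left(6,4 \right)},-10 \right)} \left(21 - 65\right)} = \frac{18067 - 42994}{5991 - 8 \left(21 - 65\right)} = - \frac{24927}{5991 - -352} = - \frac{24927}{5991 + 352} = - \frac{24927}{6343}$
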